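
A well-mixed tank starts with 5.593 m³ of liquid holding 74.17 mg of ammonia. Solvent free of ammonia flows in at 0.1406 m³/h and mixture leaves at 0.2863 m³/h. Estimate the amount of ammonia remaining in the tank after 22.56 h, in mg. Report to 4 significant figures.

13.01 mg

Let m(t) be the amount of ammonia. Volume: V(t) = V₀ + (Q_in − Q_out) t = 5.593 − 0.145700 t; V(22.56) = 2.30601 m³.
Species balance (pure solvent in): dm/dt = −Q_out · m/V(t).
Separate: dm/m = −Q_out dt/V(t) ⇒ ln(m/m₀) = −(Q_out/(Q_in−Q_out)) ln(V/V₀).
m = m₀ (V₀/V)^(Q_out/(Q_in−Q_out)) = 74.17 × (5.593/2.30601)^(-1.96500) = 13.0056 mg.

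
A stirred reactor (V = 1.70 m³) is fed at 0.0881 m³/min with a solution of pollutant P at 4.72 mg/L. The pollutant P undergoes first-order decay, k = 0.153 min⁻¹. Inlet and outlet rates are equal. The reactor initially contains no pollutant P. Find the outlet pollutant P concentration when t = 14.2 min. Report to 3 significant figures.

Accumulation = in − out − consumed: V dC/dt = Q C_in − Q C − k V C.
This is linear with rate a = Q/V + k = 0.20482 min⁻¹.
C_ss = Q C_in/(Q + kV) = 1.1942 mg/L; C(t) = C_ss + (C₀ − C_ss) e^(−a t).
C(14.2) = 1.1942 + (-1.1942)·e^(−0.20482·14.2) = 1.1942 + (-1.1942)·0.054558 = 1.1291 mg/L.

1.13 mg/L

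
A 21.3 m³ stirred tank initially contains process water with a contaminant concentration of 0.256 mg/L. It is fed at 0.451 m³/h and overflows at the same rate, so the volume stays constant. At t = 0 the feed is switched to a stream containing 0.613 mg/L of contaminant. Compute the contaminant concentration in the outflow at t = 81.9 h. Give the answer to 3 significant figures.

Transient balance on the dissolved component: V dC/dt = Q(C_in − C).
Time constant τ = V/Q = 21.3/0.451 = 47.228 h.
Integrating: C(t) = C_in + (C₀ − C_in) e^(−t/τ).
C(81.9) = 0.613 + (0.256 − 0.613)·e^(−81.9/47.228) = 0.613 + (-0.35700)·0.17655 = 0.54997 mg/L.

0.550 mg/L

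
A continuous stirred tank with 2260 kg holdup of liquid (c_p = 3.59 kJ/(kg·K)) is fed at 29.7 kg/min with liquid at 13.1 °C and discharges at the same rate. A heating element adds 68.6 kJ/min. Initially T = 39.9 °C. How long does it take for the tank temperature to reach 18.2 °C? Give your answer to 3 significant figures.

M c_p dT/dt = ṁ c_p (T_in − T) + Q̇.
τ = M/ṁ = 76.094 min; T_ss = T_in + Q̇/(ṁ c_p) = 13.743 °C.
T(t) = T_ss + (T₀ − T_ss) e^(−t/τ). Set T = 18.2:
e^(−t/τ) = (18.2 − 13.743)/(39.9 − 13.743) = 0.17038
t = −76.094 · ln(0.17038) = 134.67 min.

135 min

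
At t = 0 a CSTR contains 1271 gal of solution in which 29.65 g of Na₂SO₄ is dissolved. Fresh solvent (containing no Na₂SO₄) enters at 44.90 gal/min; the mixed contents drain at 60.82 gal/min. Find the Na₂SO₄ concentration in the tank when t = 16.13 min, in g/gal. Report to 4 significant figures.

0.01234 g/gal

Total volume: dV/dt = Q_in − Q_out = -15.9200 gal/min, so V(t) = 1271 − 15.9200 t and V(16.13) = 1014.21 gal.
Solute balance: dm/dt = 0 − Q_out C = −Q_out m/V(t).
dm/m = −Q_out dt/(V₀ − 15.9200 t); integrating gives ln(m/m₀) = −(Q_out/(Q_in−Q_out)) ln(V/V₀).
m = m₀ (V₀/V)^(Q_out/(Q_in−Q_out)) = 29.65 × (1271/1014.21)^(-3.82035) = 12.5188 g.
C = m/V = 12.5188/1014.21 = 0.0123434 g/gal.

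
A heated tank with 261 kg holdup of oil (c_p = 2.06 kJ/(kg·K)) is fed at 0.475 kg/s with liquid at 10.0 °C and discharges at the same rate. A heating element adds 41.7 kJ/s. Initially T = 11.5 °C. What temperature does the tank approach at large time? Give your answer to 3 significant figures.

52.6 °C

M c_p dT/dt = ṁ c_p (T_in − T) + Q̇.
At steady state dT/dt = 0 ⇒ T_ss = T_in + Q̇/(ṁ c_p) = 10.0 + 41.7/(0.475·2.06) = 52.616 °C.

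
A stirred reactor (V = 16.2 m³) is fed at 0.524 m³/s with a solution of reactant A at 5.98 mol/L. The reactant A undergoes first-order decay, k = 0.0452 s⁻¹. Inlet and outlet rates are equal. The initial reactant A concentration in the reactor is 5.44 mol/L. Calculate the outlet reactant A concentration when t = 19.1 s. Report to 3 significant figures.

3.16 mol/L

V dC/dt = Q(C_in − C) − k V C.
This is linear with rate a = Q/V + k = 0.077546 s⁻¹.
C_ss = Q C_in/(Q + kV) = 2.4944 mol/L; C(t) = C_ss + (C₀ − C_ss) e^(−a t).
C(19.1) = 2.4944 + (2.9456)·e^(−0.077546·19.1) = 2.4944 + (2.9456)·0.22738 = 3.1641 mol/L.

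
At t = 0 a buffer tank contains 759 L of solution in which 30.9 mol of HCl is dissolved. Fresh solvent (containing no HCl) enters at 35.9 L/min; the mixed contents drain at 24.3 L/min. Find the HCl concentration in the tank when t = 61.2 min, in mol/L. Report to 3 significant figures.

Total volume: dV/dt = Q_in − Q_out = 11.600 L/min, so V(t) = 759 + 11.600 t and V(61.2) = 1468.9 L.
Species balance (pure solvent in): dm/dt = −Q_out · m/V(t).
Separate: dm/m = −Q_out dt/V(t) ⇒ ln(m/m₀) = −(Q_out/(Q_in−Q_out)) ln(V/V₀).
m = m₀ (V₀/V)^(Q_out/(Q_in−Q_out)) = 30.9 × (759/1468.9)^(2.0948) = 7.7491 mol.
C = m/V = 7.7491/1468.9 = 0.0052754 mol/L.

0.00528 mol/L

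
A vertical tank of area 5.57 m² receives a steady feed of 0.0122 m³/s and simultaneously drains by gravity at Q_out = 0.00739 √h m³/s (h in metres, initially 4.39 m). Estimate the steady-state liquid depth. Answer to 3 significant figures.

Accumulation of liquid (constant cross-section A): A dh/dt = Q_in − 0.00739 √h. At steady state dh/dt = 0:
Q_in = 0.00739 √h_ss ⇒ √h_ss = 0.0122/0.00739 = 1.6509.
h_ss = 1.6509² = 2.7254 m. (Since h₀ = 4.39 m > h_ss, the level will fall toward this value.)

2.73 m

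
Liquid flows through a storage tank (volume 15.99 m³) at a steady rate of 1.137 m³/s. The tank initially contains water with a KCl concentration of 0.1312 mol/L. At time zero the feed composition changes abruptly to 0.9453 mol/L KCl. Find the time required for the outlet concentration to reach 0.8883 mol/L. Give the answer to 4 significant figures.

37.39 s

Species balance: V dC/dt = Q(C_in − C) ⇒ τ = V/Q = 14.0633 s.
C(t) = C_in + (C₀ − C_in) e^(−t/τ). Set C = 0.8883 and solve for t:
e^(−t/τ) = (C − C_in)/(C₀ − C_in) = (0.8883 − 0.9453)/(0.1312 − 0.9453) = 0.0700160
t = −τ ln(…) = 14.0633 × 2.65903 = 37.3948 s.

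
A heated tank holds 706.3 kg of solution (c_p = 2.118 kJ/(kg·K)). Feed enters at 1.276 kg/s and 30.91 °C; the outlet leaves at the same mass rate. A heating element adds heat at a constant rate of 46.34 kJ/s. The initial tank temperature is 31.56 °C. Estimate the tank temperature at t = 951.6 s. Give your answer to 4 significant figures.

45.10 °C

Energy balance: M c_p dT/dt = ṁ c_p (T_in − T) + 46.34.
Rearrange: dT/dt = (T_ss − T)/τ with τ = M/ṁ = 553.527 s and T_ss = T_in + Q̇/(ṁ c_p) = 48.0567 °C.
T approaches T_ss exponentially: T(t) = T_ss + (T₀ − T_ss) e^(−t/τ).
T(951.6) = 48.0567 + (-16.4967)·e^(−951.6/553.527) = 48.0567 + (-16.4967)·0.179217 = 45.1002 °C.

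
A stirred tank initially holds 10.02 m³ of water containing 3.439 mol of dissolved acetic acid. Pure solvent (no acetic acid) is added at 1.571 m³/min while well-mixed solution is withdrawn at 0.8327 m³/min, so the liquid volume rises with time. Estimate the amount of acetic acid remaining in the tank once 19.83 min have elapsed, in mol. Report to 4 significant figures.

1.245 mol

Let m(t) be the amount of acetic acid. Volume: V(t) = V₀ + (Q_in − Q_out) t = 10.02 + 0.738300 t; V(19.83) = 24.6605 m³.
Species balance (pure solvent in): dm/dt = −Q_out · m/V(t).
dm/m = −Q_out dt/(V₀ + 0.738300 t); integrating gives ln(m/m₀) = −(Q_out/(Q_in−Q_out)) ln(V/V₀).
m = m₀ (V₀/V)^(Q_out/(Q_in−Q_out)) = 3.439 × (10.02/24.6605)^(1.12786) = 1.24534 mol.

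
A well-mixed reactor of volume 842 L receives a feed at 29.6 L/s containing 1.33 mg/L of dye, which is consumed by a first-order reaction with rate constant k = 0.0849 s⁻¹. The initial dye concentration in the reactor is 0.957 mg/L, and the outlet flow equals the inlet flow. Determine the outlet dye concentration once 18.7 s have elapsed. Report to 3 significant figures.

0.450 mg/L

Accumulation = in − out − consumed: V dC/dt = Q C_in − Q C − k V C.
This is linear with rate a = Q/V + k = 0.12005 s⁻¹.
C_ss = Q C_in/(Q + kV) = 0.38945 mg/L; C(t) = C_ss + (C₀ − C_ss) e^(−a t).
C(18.7) = 0.38945 + (0.56755)·e^(−0.12005·18.7) = 0.38945 + (0.56755)·0.10593 = 0.44957 mg/L.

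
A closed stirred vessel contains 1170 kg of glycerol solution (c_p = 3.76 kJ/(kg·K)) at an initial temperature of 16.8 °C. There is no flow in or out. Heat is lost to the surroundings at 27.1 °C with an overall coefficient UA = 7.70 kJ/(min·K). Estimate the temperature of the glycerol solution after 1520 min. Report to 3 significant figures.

26.4 °C

Lumped-capacitance energy balance: M c_p dT/dt = UA(T_amb − T).
dT/dt = (T_ss − T)/τ with T_ss = T_amb = 27.100 °C, τ = M c_p/UA = 1170·3.76/7.70 = 571.32 min.
Solution: T(t) = T_ss + (T₀ − T_ss) e^(−t/τ).
T(1520) = 27.100 + (-10.300)·0.069914 = 26.380 °C.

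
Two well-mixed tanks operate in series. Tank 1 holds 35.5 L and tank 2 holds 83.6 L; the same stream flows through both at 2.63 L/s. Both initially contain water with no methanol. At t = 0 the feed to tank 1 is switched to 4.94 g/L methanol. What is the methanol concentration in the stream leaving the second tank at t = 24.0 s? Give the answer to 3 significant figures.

Each tank obeys Vᵢ dCᵢ/dt = Q(Cᵢ₋₁ − Cᵢ), so τᵢ = Vᵢ/Q.
τ₁ = 35.5/2.63 = 13.498 s; τ₂ = 83.6/2.63 = 31.787 s.
Solving the cascade with C₁(0)=C₂(0)=0 gives C₂(t) = C_in[1 − (τ₁ e^(−t/τ₁) − τ₂ e^(−t/τ₂))/(τ₁ − τ₂)].
At t = 24.0: e^(−t/τ₁) = 0.16897, e^(−t/τ₂) = 0.47000.
C₂ = 4.94·[1 − (13.498·0.16897 − 31.787·0.47000)/(-18.289)] = 4.94·0.30783 = 1.5207 g/L.

1.52 g/L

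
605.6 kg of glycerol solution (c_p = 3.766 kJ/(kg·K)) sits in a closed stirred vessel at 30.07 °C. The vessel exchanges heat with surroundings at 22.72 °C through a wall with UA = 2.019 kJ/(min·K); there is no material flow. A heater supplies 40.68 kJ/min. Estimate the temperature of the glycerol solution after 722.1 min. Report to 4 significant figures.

Lumped-capacitance energy balance: M c_p dT/dt = UA(T_amb − T) + Q̇.
dT/dt = (T_ss − T)/τ with T_ss = T_amb + Q̇/UA = 22.72 + 40.68/2.019 = 42.8686 °C, τ = M c_p/UA = 605.6·3.766/2.019 = 1129.61 min.
This is linear first-order; T(t) = T_ss + (T₀ − T_ss) e^(−t/τ).
T(722.1) = 42.8686 + (-12.7986)·0.527691 = 36.1149 °C.

36.11 °C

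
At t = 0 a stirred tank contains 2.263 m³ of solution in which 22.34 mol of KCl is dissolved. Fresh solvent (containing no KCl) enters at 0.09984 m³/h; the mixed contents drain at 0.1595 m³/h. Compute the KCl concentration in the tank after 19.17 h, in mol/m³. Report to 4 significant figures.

Total volume: dV/dt = Q_in − Q_out = -0.0596600 m³/h, so V(t) = 2.263 − 0.0596600 t and V(19.17) = 1.11932 m³.
Species balance (pure solvent in): dm/dt = −Q_out · m/V(t).
Separate: dm/m = −Q_out dt/V(t) ⇒ ln(m/m₀) = −(Q_out/(Q_in−Q_out)) ln(V/V₀).
m = m₀ (V₀/V)^(Q_out/(Q_in−Q_out)) = 22.34 × (2.263/1.11932)^(-2.67348) = 3.40186 mol.
C = m/V = 3.40186/1.11932 = 3.03922 mol/m³.

3.039 mol/m³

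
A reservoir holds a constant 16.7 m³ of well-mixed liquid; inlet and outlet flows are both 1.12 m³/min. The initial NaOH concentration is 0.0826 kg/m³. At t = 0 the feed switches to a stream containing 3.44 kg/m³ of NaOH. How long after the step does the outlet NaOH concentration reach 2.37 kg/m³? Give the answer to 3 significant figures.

17.1 min

Mass balance on the solute (V constant): V dC/dt = Q(C_in − C), so τ = V/Q = 14.911 min.
C(t) = C_in + (C₀ − C_in) e^(−t/τ). Set C = 2.37 and solve for t:
e^(−t/τ) = (C − C_in)/(C₀ − C_in) = (2.37 − 3.44)/(0.0826 − 3.44) = 0.31870
t = −τ ln(…) = 14.911 × 1.1435 = 17.051 min.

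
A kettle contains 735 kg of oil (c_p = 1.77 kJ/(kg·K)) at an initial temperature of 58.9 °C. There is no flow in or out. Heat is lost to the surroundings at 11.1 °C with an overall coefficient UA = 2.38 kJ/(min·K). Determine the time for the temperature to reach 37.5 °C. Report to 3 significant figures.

325 min

Energy balance: M c_p dT/dt = −UA(T − T_amb).
τ = M c_p/UA = 546.62 min; T_ss = T_amb = 11.100 °C.
T(t) = T_ss + (T₀ − T_ss)e^(−t/τ); set T = 37.5:
t = −τ ln[(T − T_ss)/(T₀ − T_ss)] = −546.62 · ln(0.55230) = 324.51 min.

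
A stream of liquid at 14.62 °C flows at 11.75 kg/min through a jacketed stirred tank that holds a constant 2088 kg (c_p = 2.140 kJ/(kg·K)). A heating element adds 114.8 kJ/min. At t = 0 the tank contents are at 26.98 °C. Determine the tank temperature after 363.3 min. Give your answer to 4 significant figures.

20.19 °C

First-law balance (no shaft work): M c_p dT/dt = ṁ c_p (T_in − T) + 114.8.
τ = M/ṁ = 177.702 min; T_ss = T_in + Q̇/(ṁ c_p) = 14.62 + 114.8/(11.75·2.140) = 19.1855 °C.
Solution: T(t) = T_ss + (T₀ − T_ss) e^(−t/τ).
T(363.3) = 19.1855 + (7.79448)·e^(−363.3/177.702) = 19.1855 + (7.79448)·0.129454 = 20.1945 °C.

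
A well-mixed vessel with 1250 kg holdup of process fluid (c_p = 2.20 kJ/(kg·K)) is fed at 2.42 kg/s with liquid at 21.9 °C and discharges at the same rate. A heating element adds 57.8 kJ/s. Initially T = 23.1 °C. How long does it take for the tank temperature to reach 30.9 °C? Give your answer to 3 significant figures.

852 s

M c_p dT/dt = ṁ c_p (T_in − T) + Q̇.
τ = M/ṁ = 516.53 s; T_ss = T_in + Q̇/(ṁ c_p) = 32.756 °C.
T(t) = T_ss + (T₀ − T_ss) e^(−t/τ). Set T = 30.9:
e^(−t/τ) = (30.9 − 32.756)/(23.1 − 32.756) = 0.19225
t = −516.53 · ln(0.19225) = 851.72 s.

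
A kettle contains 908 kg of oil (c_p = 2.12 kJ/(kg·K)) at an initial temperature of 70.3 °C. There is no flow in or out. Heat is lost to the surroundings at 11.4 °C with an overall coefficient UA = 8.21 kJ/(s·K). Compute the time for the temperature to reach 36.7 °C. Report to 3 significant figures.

198 s

Lumped-capacitance energy balance: M c_p dT/dt = UA(T_amb − T).
τ = M c_p/UA = 234.47 s; T_ss = T_amb = 11.400 °C.
T(t) = T_ss + (T₀ − T_ss)e^(−t/τ); set T = 36.7:
t = −τ ln[(T − T_ss)/(T₀ − T_ss)] = −234.47 · ln(0.42954) = 198.13 s.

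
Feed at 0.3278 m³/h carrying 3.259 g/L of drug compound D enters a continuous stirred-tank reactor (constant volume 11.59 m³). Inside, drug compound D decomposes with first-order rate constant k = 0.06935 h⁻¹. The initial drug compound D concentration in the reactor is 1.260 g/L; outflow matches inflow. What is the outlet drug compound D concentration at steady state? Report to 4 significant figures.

Accumulation = in − out − consumed: V dC/dt = Q C_in − Q C − k V C.
Steady state (dC/dt = 0): C_ss = Q C_in/(Q + kV) = C_in/(1 + kV/Q).
C_ss = 0.3278·3.259/(0.3278 + 0.06935·11.59) = 1.06830/1.13157 = 0.944090 g/L.

0.9441 g/L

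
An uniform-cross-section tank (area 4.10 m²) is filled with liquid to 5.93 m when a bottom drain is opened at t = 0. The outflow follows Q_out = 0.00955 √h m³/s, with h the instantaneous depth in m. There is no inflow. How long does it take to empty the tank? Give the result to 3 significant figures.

Accumulation of liquid (constant cross-section A): A dh/dt = −0.00955 √h.
∫ h^(−1/2) dh = −(0.00955/A) ∫ dt, giving 2√h = 2√h₀ − (0.00955/A) t.
Set h = 0: 2√h₀ = (0.00955/A) t_empty ⇒ t_empty = 2A√h₀/0.00955.
t_empty = 2·4.10·√5.93/0.00955 = 8.2000·2.4352/0.00955 = 2090.9 s.

2090 s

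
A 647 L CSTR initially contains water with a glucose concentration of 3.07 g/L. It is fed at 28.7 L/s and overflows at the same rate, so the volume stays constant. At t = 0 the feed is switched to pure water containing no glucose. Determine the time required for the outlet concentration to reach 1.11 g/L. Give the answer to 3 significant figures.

Species balance: V dC/dt = Q(C_in − C) ⇒ τ = V/Q = 22.544 s.
C(t) = C_in + (C₀ − C_in) e^(−t/τ). Set C = 1.11 and solve for t:
e^(−t/τ) = (C − C_in)/(C₀ − C_in) = (1.11 − 0)/(3.07 − 0) = 0.36156
t = −τ ln(…) = 22.544 × 1.0173 = 22.934 s.

22.9 s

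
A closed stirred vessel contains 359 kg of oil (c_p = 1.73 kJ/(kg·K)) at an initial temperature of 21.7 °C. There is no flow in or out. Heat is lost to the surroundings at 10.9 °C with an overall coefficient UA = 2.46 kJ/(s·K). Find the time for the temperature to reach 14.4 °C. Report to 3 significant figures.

Lumped-capacitance energy balance: M c_p dT/dt = UA(T_amb − T).
τ = M c_p/UA = 252.47 s; T_ss = T_amb = 10.900 °C.
T(t) = T_ss + (T₀ − T_ss)e^(−t/τ); set T = 14.4:
t = −τ ln[(T − T_ss)/(T₀ − T_ss)] = −252.47 · ln(0.32407) = 284.48 s.

284 s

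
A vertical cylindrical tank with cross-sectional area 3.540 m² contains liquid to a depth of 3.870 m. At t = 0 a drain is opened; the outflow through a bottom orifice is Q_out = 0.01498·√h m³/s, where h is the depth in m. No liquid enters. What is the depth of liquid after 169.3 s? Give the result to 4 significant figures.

With no inflow, A dh/dt = −0.01498 √h.
Separate and integrate: 2(√h − √h₀) = −(0.01498/A) t.
√h = √3.870 − 0.01498·169.3/(2·3.540) = 1.96723 − 0.358208 = 1.60902.
h = 1.60902² = 2.58896 m.

2.589 m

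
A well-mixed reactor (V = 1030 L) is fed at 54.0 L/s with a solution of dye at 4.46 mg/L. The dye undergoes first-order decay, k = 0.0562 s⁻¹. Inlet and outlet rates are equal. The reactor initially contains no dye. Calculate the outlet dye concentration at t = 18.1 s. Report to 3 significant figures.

1.85 mg/L

Accumulation = in − out − consumed: V dC/dt = Q C_in − Q C − k V C.
This is linear with rate a = Q/V + k = 0.10863 s⁻¹.
C_ss = Q C_in/(Q + kV) = 2.1525 mg/L; C(t) = C_ss + (C₀ − C_ss) e^(−a t).
C(18.1) = 2.1525 + (-2.1525)·e^(−0.10863·18.1) = 2.1525 + (-2.1525)·0.13999 = 1.8512 mg/L.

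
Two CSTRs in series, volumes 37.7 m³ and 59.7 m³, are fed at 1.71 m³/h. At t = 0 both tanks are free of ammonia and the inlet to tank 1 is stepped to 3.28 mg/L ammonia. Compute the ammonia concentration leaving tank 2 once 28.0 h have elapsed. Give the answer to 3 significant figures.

0.867 mg/L

Time constants: τᵢ = Vᵢ/Q for each well-mixed tank.
τ₁ = 37.7/1.71 = 22.047 h; τ₂ = 59.7/1.71 = 34.912 h.
Tank 1: C₁ = C_in(1 − e^(−t/τ₁)). Tank 2 (τ₁ ≠ τ₂): C₂ = C_in[1 − (τ₁ e^(−t/τ₁) − τ₂ e^(−t/τ₂))/(τ₁ − τ₂)].
At t = 28.0: e^(−t/τ₁) = 0.28082, e^(−t/τ₂) = 0.44843.
C₂ = 3.28·[1 − (22.047·0.28082 − 34.912·0.44843)/(-12.865)] = 3.28·0.26436 = 0.86711 mg/L.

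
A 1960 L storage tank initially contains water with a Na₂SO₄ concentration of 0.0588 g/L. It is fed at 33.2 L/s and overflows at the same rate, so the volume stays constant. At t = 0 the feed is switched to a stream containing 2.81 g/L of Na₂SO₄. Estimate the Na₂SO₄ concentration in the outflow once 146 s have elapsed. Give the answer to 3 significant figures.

2.58 g/L

Transient balance on the dissolved component: V dC/dt = Q(C_in − C).
Time constant τ = V/Q = 1960/33.2 = 59.036 s.
C approaches C_in exponentially: C(t) = C_in + (C₀ − C_in) e^(−t/τ).
C(146) = 2.81 + (0.0588 − 2.81)·e^(−146/59.036) = 2.81 + (-2.7512)·0.084326 = 2.5780 g/L.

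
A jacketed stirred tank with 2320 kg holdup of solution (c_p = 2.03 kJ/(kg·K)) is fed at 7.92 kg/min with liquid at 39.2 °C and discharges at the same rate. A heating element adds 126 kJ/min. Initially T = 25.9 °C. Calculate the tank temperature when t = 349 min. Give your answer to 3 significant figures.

Energy balance: M c_p dT/dt = ṁ c_p (T_in − T) + 126.
Rearrange: dT/dt = (T_ss − T)/τ with τ = M/ṁ = 292.93 min and T_ss = T_in + Q̇/(ṁ c_p) = 47.037 °C.
Integrating: T(t) = T_ss + (T₀ − T_ss) e^(−t/τ).
T(349) = 47.037 + (-21.137)·e^(−349/292.93) = 47.037 + (-21.137)·0.30379 = 40.616 °C.

40.6 °C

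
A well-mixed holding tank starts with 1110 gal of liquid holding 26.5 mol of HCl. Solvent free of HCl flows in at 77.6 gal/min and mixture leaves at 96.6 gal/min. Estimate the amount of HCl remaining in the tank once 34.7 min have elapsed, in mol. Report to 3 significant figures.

Total volume: dV/dt = Q_in − Q_out = -19.000 gal/min, so V(t) = 1110 − 19.000 t and V(34.7) = 450.70 gal.
No HCl enters, so dm/dt = −Q_out · (m/V).
Separate: dm/m = −Q_out dt/V(t) ⇒ ln(m/m₀) = −(Q_out/(Q_in−Q_out)) ln(V/V₀).
m = m₀ (V₀/V)^(Q_out/(Q_in−Q_out)) = 26.5 × (1110/450.70)^(-5.0842) = 0.27109 mol.

0.271 mol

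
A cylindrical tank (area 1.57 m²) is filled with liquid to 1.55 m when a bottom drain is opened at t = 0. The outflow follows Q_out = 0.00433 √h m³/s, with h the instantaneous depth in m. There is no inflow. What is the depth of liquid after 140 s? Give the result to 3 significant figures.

A dh/dt = −Q_out = −0.00433 √h.
Separate and integrate: 2(√h − √h₀) = −(0.00433/A) t.
√h = √1.55 − 0.00433·140/(2·1.57) = 1.2450 − 0.19306 = 1.0519.
h = 1.0519² = 1.1066 m.

1.11 m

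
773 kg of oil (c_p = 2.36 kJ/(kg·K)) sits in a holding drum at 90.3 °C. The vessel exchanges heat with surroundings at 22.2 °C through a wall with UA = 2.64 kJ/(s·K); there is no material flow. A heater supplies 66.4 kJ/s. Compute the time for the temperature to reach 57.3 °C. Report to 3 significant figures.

1010 s

Lumped-capacitance energy balance: M c_p dT/dt = UA(T_amb − T) + Q̇.
τ = M c_p/UA = 691.02 s; T_ss = T_amb + Q̇/UA = 22.2 + 66.4/2.64 = 47.352 °C.
T(t) = T_ss + (T₀ − T_ss)e^(−t/τ); set T = 57.3:
t = −τ ln[(T − T_ss)/(T₀ − T_ss)] = −691.02 · ln(0.23164) = 1010.7 s.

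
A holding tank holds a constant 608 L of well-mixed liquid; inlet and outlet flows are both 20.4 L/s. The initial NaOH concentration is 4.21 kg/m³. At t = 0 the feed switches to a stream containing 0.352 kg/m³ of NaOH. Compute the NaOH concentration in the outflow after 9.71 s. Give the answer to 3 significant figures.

3.14 kg/m³

Accumulation = in − out for the solute gives V dC/dt = Q(C_in − C).
So dC/dt = (C_in − C)/τ with τ = V/Q = 608/20.4 = 29.804 s.
This is linear first-order; C(t) = C_in + (C₀ − C_in) e^(−t/τ).
C(9.71) = 0.352 + (4.21 − 0.352)·e^(−9.71/29.804) = 0.352 + (3.8580)·0.72195 = 3.1373 kg/m³.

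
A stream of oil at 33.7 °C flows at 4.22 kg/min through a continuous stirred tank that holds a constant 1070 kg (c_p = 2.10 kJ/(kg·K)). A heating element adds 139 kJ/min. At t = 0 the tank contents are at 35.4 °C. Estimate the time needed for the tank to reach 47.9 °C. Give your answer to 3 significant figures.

569 min

Energy balance: M c_p dT/dt = ṁ c_p (T_in − T) + 139.
τ = M/ṁ = 253.55 min; T_ss = T_in + Q̇/(ṁ c_p) = 49.385 °C.
T(t) = T_ss + (T₀ − T_ss) e^(−t/τ). Set T = 47.9:
e^(−t/τ) = (47.9 − 49.385)/(35.4 − 49.385) = 0.10618
t = −253.55 · ln(0.10618) = 568.62 min.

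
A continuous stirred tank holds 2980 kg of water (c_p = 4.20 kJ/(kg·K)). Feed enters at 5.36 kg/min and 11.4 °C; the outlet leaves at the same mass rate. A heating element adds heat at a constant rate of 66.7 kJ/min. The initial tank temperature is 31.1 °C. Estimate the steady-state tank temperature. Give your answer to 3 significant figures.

14.4 °C

First-law balance (no shaft work): M c_p dT/dt = ṁ c_p (T_in − T) + 66.7.
At steady state dT/dt = 0 ⇒ T_ss = T_in + Q̇/(ṁ c_p) = 11.4 + 66.7/(5.36·4.20) = 14.363 °C.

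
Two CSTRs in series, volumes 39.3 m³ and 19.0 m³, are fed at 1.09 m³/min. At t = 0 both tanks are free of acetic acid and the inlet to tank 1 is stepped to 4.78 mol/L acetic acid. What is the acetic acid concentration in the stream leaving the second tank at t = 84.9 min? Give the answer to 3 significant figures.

3.94 mol/L

Each tank obeys Vᵢ dCᵢ/dt = Q(Cᵢ₋₁ − Cᵢ), so τᵢ = Vᵢ/Q.
τ₁ = 39.3/1.09 = 36.055 min; τ₂ = 19.0/1.09 = 17.431 min.
Solving the cascade with C₁(0)=C₂(0)=0 gives C₂(t) = C_in[1 − (τ₁ e^(−t/τ₁) − τ₂ e^(−t/τ₂))/(τ₁ − τ₂)].
At t = 84.9: e^(−t/τ₁) = 0.094919, e^(−t/τ₂) = 0.0076689.
C₂ = 4.78·[1 − (36.055·0.094919 − 17.431·0.0076689)/(18.624)] = 4.78·0.82342 = 3.9359 mol/L.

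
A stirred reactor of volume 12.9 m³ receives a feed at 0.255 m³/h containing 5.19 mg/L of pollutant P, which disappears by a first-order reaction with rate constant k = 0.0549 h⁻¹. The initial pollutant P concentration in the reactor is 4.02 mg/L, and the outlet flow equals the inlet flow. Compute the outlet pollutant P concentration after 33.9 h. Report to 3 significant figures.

1.58 mg/L

Species balance: V dC/dt = Q C_in − Q C − k V C.
dC/dt = (Q/V) C_in − (Q/V + k) C; effective rate a = Q/V + k = 0.019767 + 0.0549 = 0.074667 h⁻¹.
C_ss = Q C_in/(Q + kV) = 1.3740 mg/L; C(t) = C_ss + (C₀ − C_ss) e^(−a t).
C(33.9) = 1.3740 + (2.6460)·e^(−0.074667·33.9) = 1.3740 + (2.6460)·0.079561 = 1.5845 mg/L.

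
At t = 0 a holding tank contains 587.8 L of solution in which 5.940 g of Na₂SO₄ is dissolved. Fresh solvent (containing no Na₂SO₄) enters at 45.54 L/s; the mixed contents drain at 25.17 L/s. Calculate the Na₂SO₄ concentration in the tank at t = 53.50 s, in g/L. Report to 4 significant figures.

0.0009690 g/L

Let m(t) be the amount of Na₂SO₄. Volume: V(t) = V₀ + (Q_in − Q_out) t = 587.8 + 20.3700 t; V(53.50) = 1677.59 L.
Solute balance: dm/dt = 0 − Q_out C = −Q_out m/V(t).
Separate: dm/m = −Q_out dt/V(t) ⇒ ln(m/m₀) = −(Q_out/(Q_in−Q_out)) ln(V/V₀).
m = m₀ (V₀/V)^(Q_out/(Q_in−Q_out)) = 5.940 × (587.8/1677.59)^(1.23564) = 1.62557 g.
C = m/V = 1.62557/1677.59 = 0.000968986 g/L.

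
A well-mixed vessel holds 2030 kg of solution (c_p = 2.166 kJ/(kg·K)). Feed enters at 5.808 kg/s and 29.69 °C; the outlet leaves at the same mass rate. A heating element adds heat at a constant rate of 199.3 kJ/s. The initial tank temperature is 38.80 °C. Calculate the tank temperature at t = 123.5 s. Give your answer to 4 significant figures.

40.80 °C

Energy balance: M c_p dT/dt = ṁ c_p (T_in − T) + 199.3.
τ = M/ṁ = 349.518 s; T_ss = T_in + Q̇/(ṁ c_p) = 29.69 + 199.3/(5.808·2.166) = 45.5324 °C.
Solution: T(t) = T_ss + (T₀ − T_ss) e^(−t/τ).
T(123.5) = 45.5324 + (-6.73245)·e^(−123.5/349.518) = 45.5324 + (-6.73245)·0.702336 = 40.8040 °C.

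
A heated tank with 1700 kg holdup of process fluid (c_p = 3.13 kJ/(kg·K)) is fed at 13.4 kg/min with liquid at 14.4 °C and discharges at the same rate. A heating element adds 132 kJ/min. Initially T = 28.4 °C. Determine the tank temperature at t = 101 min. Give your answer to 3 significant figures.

Energy balance: M c_p dT/dt = ṁ c_p (T_in − T) + 132.
τ = M/ṁ = 126.87 min; T_ss = T_in + Q̇/(ṁ c_p) = 14.4 + 132/(13.4·3.13) = 17.547 °C.
Integrating: T(t) = T_ss + (T₀ − T_ss) e^(−t/τ).
T(101) = 17.547 + (10.853)·e^(−101/126.87) = 17.547 + (10.853)·0.45108 = 22.443 °C.

22.4 °C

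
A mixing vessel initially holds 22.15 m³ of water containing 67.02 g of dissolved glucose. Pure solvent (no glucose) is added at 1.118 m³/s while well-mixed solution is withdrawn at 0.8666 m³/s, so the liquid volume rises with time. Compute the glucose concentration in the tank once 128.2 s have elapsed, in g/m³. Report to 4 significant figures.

0.05574 g/m³

Let m(t) be the amount of glucose. Volume: V(t) = V₀ + (Q_in − Q_out) t = 22.15 + 0.251400 t; V(128.2) = 54.3795 m³.
Solute balance: dm/dt = 0 − Q_out C = −Q_out m/V(t).
dm/m = −Q_out dt/(V₀ + 0.251400 t); integrating gives ln(m/m₀) = −(Q_out/(Q_in−Q_out)) ln(V/V₀).
m = m₀ (V₀/V)^(Q_out/(Q_in−Q_out)) = 67.02 × (22.15/54.3795)^(3.44710) = 3.03128 g.
C = m/V = 3.03128/54.3795 = 0.0557430 g/m³.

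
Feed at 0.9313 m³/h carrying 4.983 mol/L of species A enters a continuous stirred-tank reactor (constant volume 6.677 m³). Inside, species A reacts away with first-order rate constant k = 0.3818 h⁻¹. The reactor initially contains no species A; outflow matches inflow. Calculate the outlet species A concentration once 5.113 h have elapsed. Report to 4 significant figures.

1.241 mol/L

Accumulation = in − out − consumed: V dC/dt = Q C_in − Q C − k V C.
dC/dt = (Q/V) C_in − (Q/V + k) C; effective rate a = Q/V + k = 0.139479 + 0.3818 = 0.521279 h⁻¹.
C_ss = Q C_in/(Q + kV) = 1.33330 mol/L; C(t) = C_ss + (C₀ − C_ss) e^(−a t).
C(5.113) = 1.33330 + (-1.33330)·e^(−0.521279·5.113) = 1.33330 + (-1.33330)·0.0695786 = 1.24053 mol/L.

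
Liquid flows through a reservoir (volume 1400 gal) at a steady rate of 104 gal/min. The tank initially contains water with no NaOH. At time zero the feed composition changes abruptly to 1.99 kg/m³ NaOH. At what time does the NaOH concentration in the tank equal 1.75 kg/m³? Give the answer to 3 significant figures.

Unsteady species balance (constant V, well mixed): V dC/dt = Q(C_in − C), so τ = V/Q = 13.462 min.
C(t) = C_in + (C₀ − C_in) e^(−t/τ). Set C = 1.75 and solve for t:
e^(−t/τ) = (C − C_in)/(C₀ − C_in) = (1.75 − 1.99)/(0 − 1.99) = 0.12060
t = −τ ln(…) = 13.462 × 2.1153 = 28.475 min.

28.5 min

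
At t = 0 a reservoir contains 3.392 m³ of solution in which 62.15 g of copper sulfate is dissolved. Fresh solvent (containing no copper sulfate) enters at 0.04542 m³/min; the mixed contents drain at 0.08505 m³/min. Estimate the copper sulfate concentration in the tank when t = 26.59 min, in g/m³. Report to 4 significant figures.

Total volume: dV/dt = Q_in − Q_out = -0.0396300 m³/min, so V(t) = 3.392 − 0.0396300 t and V(26.59) = 2.33824 m³.
Solute balance: dm/dt = 0 − Q_out C = −Q_out m/V(t).
Separate: dm/m = −Q_out dt/V(t) ⇒ ln(m/m₀) = −(Q_out/(Q_in−Q_out)) ln(V/V₀).
m = m₀ (V₀/V)^(Q_out/(Q_in−Q_out)) = 62.15 × (3.392/2.33824)^(-2.14610) = 27.9706 g.
C = m/V = 27.9706/2.33824 = 11.9623 g/m³.

11.96 g/m³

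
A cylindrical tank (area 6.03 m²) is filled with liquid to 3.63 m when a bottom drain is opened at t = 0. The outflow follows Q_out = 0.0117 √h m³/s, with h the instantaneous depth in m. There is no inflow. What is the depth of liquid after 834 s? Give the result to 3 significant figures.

Unsteady balance on liquid volume: A dh/dt = −0.0117 √h.
∫ h^(−1/2) dh = −(0.0117/A) ∫ dt, giving 2√h = 2√h₀ − (0.0117/A) t.
√h = √3.63 − 0.0117·834/(2·6.03) = 1.9053 − 0.80910 = 1.0962.
h = 1.0962² = 1.2015 m.

1.20 m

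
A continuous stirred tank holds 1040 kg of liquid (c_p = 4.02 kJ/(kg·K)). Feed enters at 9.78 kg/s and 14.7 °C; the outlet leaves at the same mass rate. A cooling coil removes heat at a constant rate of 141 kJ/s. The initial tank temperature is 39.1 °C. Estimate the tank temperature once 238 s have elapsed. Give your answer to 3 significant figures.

M c_p dT/dt = ṁ c_p (T_in − T) − Q̇.
Rearrange: dT/dt = (T_ss − T)/τ with τ = M/ṁ = 106.34 s and T_ss = T_in − Q̇/(ṁ c_p) = 11.114 °C.
Solution: T(t) = T_ss + (T₀ − T_ss) e^(−t/τ).
T(238) = 11.114 + (27.986)·e^(−238/106.34) = 11.114 + (27.986)·0.10666 = 14.099 °C.

14.1 °C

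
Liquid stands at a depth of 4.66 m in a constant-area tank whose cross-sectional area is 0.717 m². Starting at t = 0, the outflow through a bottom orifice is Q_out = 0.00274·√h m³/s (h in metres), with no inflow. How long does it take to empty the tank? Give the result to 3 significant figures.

With no inflow, A dh/dt = −0.00274 √h.
Separate and integrate: 2(√h − √h₀) = −(0.00274/A) t.
Set h = 0: 2√h₀ = (0.00274/A) t_empty ⇒ t_empty = 2A√h₀/0.00274.
t_empty = 2·0.717·√4.66/0.00274 = 1.4340·2.1587/0.00274 = 1129.8 s.

1130 s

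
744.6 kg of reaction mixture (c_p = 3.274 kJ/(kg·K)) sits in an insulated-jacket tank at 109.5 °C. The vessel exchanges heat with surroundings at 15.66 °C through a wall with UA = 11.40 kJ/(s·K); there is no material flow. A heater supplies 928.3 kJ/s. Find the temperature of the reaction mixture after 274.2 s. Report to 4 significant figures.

100.5 °C

M c_p dT/dt = −UA(T − T_amb) + Q̇.
dT/dt = (T_ss − T)/τ with T_ss = T_amb + Q̇/UA = 15.66 + 928.3/11.40 = 97.0898 °C, τ = M c_p/UA = 744.6·3.274/11.40 = 213.844 s.
T approaches T_ss exponentially: T(t) = T_ss + (T₀ − T_ss) e^(−t/τ).
T(274.2) = 97.0898 + (12.4102)·0.277414 = 100.533 °C.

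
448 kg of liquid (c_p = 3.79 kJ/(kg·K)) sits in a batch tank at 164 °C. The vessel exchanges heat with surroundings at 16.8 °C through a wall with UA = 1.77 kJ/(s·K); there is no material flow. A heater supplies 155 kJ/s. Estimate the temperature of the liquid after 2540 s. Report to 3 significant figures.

Lumped-capacitance energy balance: M c_p dT/dt = UA(T_amb − T) + Q̇.
dT/dt = (T_ss − T)/τ with T_ss = T_amb + Q̇/UA = 16.8 + 155/1.77 = 104.37 °C, τ = M c_p/UA = 448·3.79/1.77 = 959.28 s.
This is linear first-order; T(t) = T_ss + (T₀ − T_ss) e^(−t/τ).
T(2540) = 104.37 + (59.629)·0.070805 = 108.59 °C.

109 °C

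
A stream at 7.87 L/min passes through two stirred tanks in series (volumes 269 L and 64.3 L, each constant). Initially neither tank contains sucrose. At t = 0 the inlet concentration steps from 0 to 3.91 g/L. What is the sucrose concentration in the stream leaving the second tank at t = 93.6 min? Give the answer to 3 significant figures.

3.58 g/L

Species balance on tank i: dCᵢ/dt = (Cᵢ₋₁ − Cᵢ)/τᵢ with τᵢ = Vᵢ/Q.
τ₁ = 269/7.87 = 34.180 min; τ₂ = 64.3/7.87 = 8.1703 min.
Tank 1: C₁ = C_in(1 − e^(−t/τ₁)). Tank 2 (τ₁ ≠ τ₂): C₂ = C_in[1 − (τ₁ e^(−t/τ₁) − τ₂ e^(−t/τ₂))/(τ₁ − τ₂)].
At t = 93.6: e^(−t/τ₁) = 0.064673, e^(−t/τ₂) = 1.0584e-05.
C₂ = 3.91·[1 − (34.180·0.064673 − 8.1703·1.0584e-05)/(26.010)] = 3.91·0.91502 = 3.5777 g/L.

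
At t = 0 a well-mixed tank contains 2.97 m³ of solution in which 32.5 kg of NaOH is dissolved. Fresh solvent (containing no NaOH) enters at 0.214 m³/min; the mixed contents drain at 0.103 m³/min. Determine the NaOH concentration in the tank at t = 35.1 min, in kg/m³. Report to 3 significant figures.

Total volume: dV/dt = Q_in − Q_out = 0.11100 m³/min, so V(t) = 2.97 + 0.11100 t and V(35.1) = 6.8661 m³.
No NaOH enters, so dm/dt = −Q_out · (m/V).
Separate: dm/m = −Q_out dt/V(t) ⇒ ln(m/m₀) = −(Q_out/(Q_in−Q_out)) ln(V/V₀).
m = m₀ (V₀/V)^(Q_out/(Q_in−Q_out)) = 32.5 × (2.97/6.8661)^(0.92793) = 14.933 kg.
C = m/V = 14.933/6.8661 = 2.1750 kg/m³.

2.17 kg/m³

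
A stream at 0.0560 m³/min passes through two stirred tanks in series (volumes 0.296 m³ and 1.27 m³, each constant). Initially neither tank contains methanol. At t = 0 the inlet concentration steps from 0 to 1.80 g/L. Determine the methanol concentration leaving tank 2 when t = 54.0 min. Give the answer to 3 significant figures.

1.58 g/L

Each tank obeys Vᵢ dCᵢ/dt = Q(Cᵢ₋₁ − Cᵢ), so τᵢ = Vᵢ/Q.
τ₁ = 0.296/0.0560 = 5.2857 min; τ₂ = 1.27/0.0560 = 22.679 min.
Solving the cascade with C₁(0)=C₂(0)=0 gives C₂(t) = C_in[1 − (τ₁ e^(−t/τ₁) − τ₂ e^(−t/τ₂))/(τ₁ − τ₂)].
At t = 54.0: e^(−t/τ₁) = 3.6572e-05, e^(−t/τ₂) = 0.092449.
C₂ = 1.80·[1 − (5.2857·3.6572e-05 − 22.679·0.092449)/(-17.393)] = 1.80·0.87947 = 1.5830 g/L.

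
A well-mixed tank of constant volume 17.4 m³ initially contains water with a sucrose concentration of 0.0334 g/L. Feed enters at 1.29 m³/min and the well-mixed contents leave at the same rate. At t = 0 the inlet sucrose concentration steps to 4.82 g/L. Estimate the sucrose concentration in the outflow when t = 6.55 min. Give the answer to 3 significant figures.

1.87 g/L

Transient balance on the dissolved component: V dC/dt = Q(C_in − C).
Rewrite as dC/dt + C/τ = C_in/τ, τ = V/Q = 13.488 min.
Solution: C(t) = C_in + (C₀ − C_in) e^(−t/τ).
C(6.55) = 4.82 + (0.0334 − 4.82)·e^(−6.55/13.488) = 4.82 + (-4.7866)·0.61533 = 1.8747 g/L.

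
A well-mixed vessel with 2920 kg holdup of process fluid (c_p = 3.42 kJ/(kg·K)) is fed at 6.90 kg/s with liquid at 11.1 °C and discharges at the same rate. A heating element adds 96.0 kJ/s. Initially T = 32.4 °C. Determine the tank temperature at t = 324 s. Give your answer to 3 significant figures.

23.2 °C

M c_p dT/dt = ṁ c_p (T_in − T) + Q̇.
τ = M/ṁ = 423.19 s; T_ss = T_in + Q̇/(ṁ c_p) = 11.1 + 96.0/(6.90·3.42) = 15.168 °C.
T approaches T_ss exponentially: T(t) = T_ss + (T₀ − T_ss) e^(−t/τ).
T(324) = 15.168 + (17.232)·e^(−324/423.19) = 15.168 + (17.232)·0.46505 = 23.182 °C.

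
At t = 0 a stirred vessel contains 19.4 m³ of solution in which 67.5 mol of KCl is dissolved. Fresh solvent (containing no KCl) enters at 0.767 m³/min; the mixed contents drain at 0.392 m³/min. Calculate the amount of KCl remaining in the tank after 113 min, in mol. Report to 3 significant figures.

Total volume: dV/dt = Q_in − Q_out = 0.37500 m³/min, so V(t) = 19.4 + 0.37500 t and V(113) = 61.775 m³.
Solute balance: dm/dt = 0 − Q_out C = −Q_out m/V(t).
dm/m = −Q_out dt/(V₀ + 0.37500 t); integrating gives ln(m/m₀) = −(Q_out/(Q_in−Q_out)) ln(V/V₀).
m = m₀ (V₀/V)^(Q_out/(Q_in−Q_out)) = 67.5 × (19.4/61.775)^(1.0453) = 20.114 mol.

20.1 mol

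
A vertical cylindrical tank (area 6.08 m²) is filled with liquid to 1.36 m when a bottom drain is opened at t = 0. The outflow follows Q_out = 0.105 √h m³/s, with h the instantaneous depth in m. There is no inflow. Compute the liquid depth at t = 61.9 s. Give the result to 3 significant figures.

0.399 m

With no inflow, A dh/dt = −0.105 √h.
This is separable: 2 d(√h)/dt = −0.105/A, so √h = √h₀ − (0.105/(2A)) t.
√h = √1.36 − 0.105·61.9/(2·6.08) = 1.1662 − 0.53450 = 0.63169.
h = 0.63169² = 0.39903 m.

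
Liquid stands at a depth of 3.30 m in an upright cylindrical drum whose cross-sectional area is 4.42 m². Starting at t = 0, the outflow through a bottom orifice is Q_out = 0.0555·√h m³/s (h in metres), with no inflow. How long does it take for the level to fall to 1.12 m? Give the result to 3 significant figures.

121 s

A dh/dt = −Q_out = −0.0555 √h.
Separate and integrate: 2(√h − √h₀) = −(0.0555/A) t.
t = 2A(√h₀ − √h)/0.0555 = 2·4.42·(√3.30 − √1.12)/0.0555
  = 8.8400 × (1.8166 − 1.0583) / 0.0555 = 120.78 s.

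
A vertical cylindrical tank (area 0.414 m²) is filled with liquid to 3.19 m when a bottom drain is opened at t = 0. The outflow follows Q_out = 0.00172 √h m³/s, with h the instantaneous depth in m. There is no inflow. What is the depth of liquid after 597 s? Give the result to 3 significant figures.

0.298 m

Accumulation of liquid (constant cross-section A): A dh/dt = −0.00172 √h.
This is separable: 2 d(√h)/dt = −0.00172/A, so √h = √h₀ − (0.00172/(2A)) t.
√h = √3.19 − 0.00172·597/(2·0.414) = 1.7861 − 1.2401 = 0.54591.
h = 0.54591² = 0.29802 m.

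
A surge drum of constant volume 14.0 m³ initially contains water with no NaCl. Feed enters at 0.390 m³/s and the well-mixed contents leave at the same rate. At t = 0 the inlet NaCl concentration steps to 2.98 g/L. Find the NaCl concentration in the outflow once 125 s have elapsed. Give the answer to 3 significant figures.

Transient balance on the dissolved component: V dC/dt = Q(C_in − C).
Rewrite as dC/dt + C/τ = C_in/τ, τ = V/Q = 35.897 s.
Solution: C(t) = C_in + (C₀ − C_in) e^(−t/τ).
C(125) = 2.98 + (0 − 2.98)·e^(−125/35.897) = 2.98 + (-2.9800)·0.030741 = 2.8884 g/L.

2.89 g/L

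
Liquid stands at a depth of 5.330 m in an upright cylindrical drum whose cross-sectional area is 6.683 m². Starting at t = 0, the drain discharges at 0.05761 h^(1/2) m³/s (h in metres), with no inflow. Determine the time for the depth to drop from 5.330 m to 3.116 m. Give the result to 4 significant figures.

A dh/dt = −Q_out = −0.05761 √h.
This is separable: 2 d(√h)/dt = −0.05761/A, so √h = √h₀ − (0.05761/(2A)) t.
t = 2A(√h₀ − √h)/0.05761 = 2·6.683·(√5.330 − √3.116)/0.05761
  = 13.3660 × (2.30868 − 1.76522) / 0.05761 = 126.087 s.

126.1 s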